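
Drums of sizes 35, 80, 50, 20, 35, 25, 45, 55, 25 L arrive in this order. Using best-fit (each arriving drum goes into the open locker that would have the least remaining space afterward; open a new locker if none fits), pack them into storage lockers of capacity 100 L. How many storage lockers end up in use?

4

  35 → locker 1 (new)  [load 35/100]
  80 → locker 2 (new)  [load 80/100]
  50 → locker 1  [load 85/100]
  20 → locker 2  [load 100/100]
  35 → locker 3 (new)  [load 35/100]
  25 → locker 3  [load 60/100]
  45 → locker 4 (new)  [load 45/100]
  55 → locker 4  [load 100/100]
  25 → locker 3  [load 85/100]
4 storage lockers opened.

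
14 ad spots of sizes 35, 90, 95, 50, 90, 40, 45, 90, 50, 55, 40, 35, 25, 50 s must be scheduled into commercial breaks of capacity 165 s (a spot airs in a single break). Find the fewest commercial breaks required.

Total = 95 + 90 + 90 + 90 + 55 + 50 + 50 + 50 + 45 + 40 + 40 + 35 + 35 + 25 = 790 s.
Lower bound: ⌈790/165⌉ = 5 commercial breaks.
A packing using 5 commercial breaks:
  break 1: 95 + 55 = 150
  break 2: 90 + 50 + 25 = 165
  break 3: 90 + 40 + 35 = 165
  break 4: 90 + 40 + 35 = 165
  break 5: 50 + 50 + 45 = 145
This matches the lower bound, so 5 is optimal.

5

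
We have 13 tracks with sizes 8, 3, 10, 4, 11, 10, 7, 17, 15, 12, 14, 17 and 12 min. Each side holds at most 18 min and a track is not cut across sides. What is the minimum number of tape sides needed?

9

Total = 17 + 17 + 15 + 14 + 12 + 12 + 11 + 10 + 10 + 8 + 7 + 4 + 3 = 140 min.
Lower bound: ⌈140/18⌉ = 8 tape sides.
Also, 9 tracks each exceed 9 min, and no two of those can share a side, so at least 9 tape sides are needed.
A packing using 9 tape sides:
  side 1: 17 = 17
  side 2: 17 = 17
  side 3: 15 + 3 = 18
  side 4: 14 + 4 = 18
  side 5: 12 = 12
  side 6: 12 = 12
  side 7: 11 + 7 = 18
  side 8: 10 + 8 = 18
  side 9: 10 = 10
This matches the lower bound, so 9 is optimal.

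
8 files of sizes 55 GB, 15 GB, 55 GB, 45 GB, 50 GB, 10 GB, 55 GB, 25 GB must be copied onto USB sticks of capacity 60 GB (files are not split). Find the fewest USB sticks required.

Total = 55 + 55 + 55 + 50 + 45 + 25 + 15 + 10 = 310 GB.
Lower bound: ⌈310/60⌉ = 6 USB sticks.
A packing using 6 USB sticks:
  USB stick 1: 55 = 55
  USB stick 2: 55 = 55
  USB stick 3: 55 = 55
  USB stick 4: 50 + 10 = 60
  USB stick 5: 45 + 15 = 60
  USB stick 6: 25 = 25
This matches the lower bound, so 6 is optimal.

6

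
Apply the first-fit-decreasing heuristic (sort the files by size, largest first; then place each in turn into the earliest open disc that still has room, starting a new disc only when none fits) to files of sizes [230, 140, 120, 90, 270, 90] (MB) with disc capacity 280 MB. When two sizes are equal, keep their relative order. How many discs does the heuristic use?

Sorted descending: 270, 230, 140, 120, 90, 90.
  270 → disc 1 (new)  [load 270/280]
  230 → disc 2 (new)  [load 230/280]
  140 → disc 3 (new)  [load 140/280]
  120 → disc 3  [load 260/280]
  90 → disc 4 (new)  [load 90/280]
  90 → disc 4  [load 180/280]
4 discs opened.

4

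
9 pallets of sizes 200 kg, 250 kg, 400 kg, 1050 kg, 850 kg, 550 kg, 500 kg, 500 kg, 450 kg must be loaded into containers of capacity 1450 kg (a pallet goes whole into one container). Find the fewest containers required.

Total = 1050 + 850 + 550 + 500 + 500 + 450 + 400 + 250 + 200 = 4750 kg.
Lower bound: ⌈4750/1450⌉ = 4 containers.
A packing using 4 containers:
  container 1: 1050 + 400 = 1450
  container 2: 850 + 550 = 1400
  container 3: 500 + 500 + 450 = 1450
  container 4: 250 + 200 = 450
This matches the lower bound, so 4 is optimal.

4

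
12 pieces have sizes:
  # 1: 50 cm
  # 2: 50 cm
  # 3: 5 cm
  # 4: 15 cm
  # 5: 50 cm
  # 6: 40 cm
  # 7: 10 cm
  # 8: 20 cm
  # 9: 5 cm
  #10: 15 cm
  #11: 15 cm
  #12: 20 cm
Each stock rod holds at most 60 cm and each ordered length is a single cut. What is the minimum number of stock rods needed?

6

Total = 50 + 50 + 50 + 40 + 20 + 20 + 15 + 15 + 15 + 10 + 5 + 5 = 295 cm.
Lower bound: ⌈295/60⌉ = 5 stock rods.
A packing using 6 stock rods:
  stock rod 1: 50 + 10 = 60
  stock rod 2: 50 + 5 + 5 = 60
  stock rod 3: 50 = 50
  stock rod 4: 40 + 20 = 60
  stock rod 5: 20 + 15 + 15 = 50
  stock rod 6: 15 = 15
No arrangement into 5 stock rods stays within capacity, so 6 is optimal.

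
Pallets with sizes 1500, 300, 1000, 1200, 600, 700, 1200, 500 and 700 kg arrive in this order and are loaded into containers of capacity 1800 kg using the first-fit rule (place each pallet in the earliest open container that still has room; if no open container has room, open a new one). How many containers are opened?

  1500 → container 1 (new)  [load 1500/1800]
  300 → container 1  [load 1800/1800]
  1000 → container 2 (new)  [load 1000/1800]
  1200 → container 3 (new)  [load 1200/1800]
  600 → container 2  [load 1600/1800]
  700 → container 4 (new)  [load 700/1800]
  1200 → container 5 (new)  [load 1200/1800]
  500 → container 3  [load 1700/1800]
  700 → container 4  [load 1400/1800]
5 containers opened.

5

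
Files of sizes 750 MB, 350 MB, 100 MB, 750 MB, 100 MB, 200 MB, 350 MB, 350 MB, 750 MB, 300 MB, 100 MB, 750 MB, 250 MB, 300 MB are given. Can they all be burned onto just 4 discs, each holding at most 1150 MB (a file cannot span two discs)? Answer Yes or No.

No

Total = 5400 MB; ⌈5400/1150⌉ = 5.
At least 5 discs are required, but only 4 are allowed.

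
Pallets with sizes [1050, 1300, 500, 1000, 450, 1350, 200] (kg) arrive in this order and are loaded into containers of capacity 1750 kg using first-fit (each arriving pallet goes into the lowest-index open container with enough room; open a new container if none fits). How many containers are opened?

  1050 → container 1 (new)  [load 1050/1750]
  1300 → container 2 (new)  [load 1300/1750]
  500 → container 1  [load 1550/1750]
  1000 → container 3 (new)  [load 1000/1750]
  450 → container 2  [load 1750/1750]
  1350 → container 4 (new)  [load 1350/1750]
  200 → container 1  [load 1750/1750]
4 containers opened.

4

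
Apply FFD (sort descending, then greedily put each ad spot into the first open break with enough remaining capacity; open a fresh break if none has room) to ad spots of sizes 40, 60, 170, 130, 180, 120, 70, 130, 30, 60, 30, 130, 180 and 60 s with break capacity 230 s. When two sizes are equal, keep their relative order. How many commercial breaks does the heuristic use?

Sorted descending: 180, 180, 170, 130, 130, 130, 120, 70, 60, 60, 60, 40, 30, 30.
  180 → break 1 (new)  [load 180/230]
  180 → break 2 (new)  [load 180/230]
  170 → break 3 (new)  [load 170/230]
  130 → break 4 (new)  [load 130/230]
  130 → break 5 (new)  [load 130/230]
  130 → break 6 (new)  [load 130/230]
  120 → break 7 (new)  [load 120/230]
  70 → break 4  [load 200/230]
  60 → break 3  [load 230/230]
  60 → break 5  [load 190/230]
  60 → break 6  [load 190/230]
  40 → break 1  [load 220/230]
  30 → break 2  [load 210/230]
  30 → break 4  [load 230/230]
7 commercial breaks opened.

7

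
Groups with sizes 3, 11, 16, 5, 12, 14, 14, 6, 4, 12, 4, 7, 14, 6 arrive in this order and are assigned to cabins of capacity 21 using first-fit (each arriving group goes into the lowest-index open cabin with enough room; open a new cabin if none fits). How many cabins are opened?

7

  3 → cabin 1 (new)  [load 3/21]
  11 → cabin 1  [load 14/21]
  16 → cabin 2 (new)  [load 16/21]
  5 → cabin 1  [load 19/21]
  12 → cabin 3 (new)  [load 12/21]
  14 → cabin 4 (new)  [load 14/21]
  14 → cabin 5 (new)  [load 14/21]
  6 → cabin 3  [load 18/21]
  4 → cabin 2  [load 20/21]
  12 → cabin 6 (new)  [load 12/21]
  4 → cabin 4  [load 18/21]
  7 → cabin 5  [load 21/21]
  14 → cabin 7 (new)  [load 14/21]
  6 → cabin 6  [load 18/21]
7 cabins opened.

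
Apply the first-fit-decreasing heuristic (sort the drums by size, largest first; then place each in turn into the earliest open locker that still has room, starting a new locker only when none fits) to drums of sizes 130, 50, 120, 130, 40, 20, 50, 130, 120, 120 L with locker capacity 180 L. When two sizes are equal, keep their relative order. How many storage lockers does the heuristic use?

Sorted descending: 130, 130, 130, 120, 120, 120, 50, 50, 40, 20.
  130 → locker 1 (new)  [load 130/180]
  130 → locker 2 (new)  [load 130/180]
  130 → locker 3 (new)  [load 130/180]
  120 → locker 4 (new)  [load 120/180]
  120 → locker 5 (new)  [load 120/180]
  120 → locker 6 (new)  [load 120/180]
  50 → locker 1  [load 180/180]
  50 → locker 2  [load 180/180]
  40 → locker 3  [load 170/180]
  20 → locker 4  [load 140/180]
6 storage lockers opened.

6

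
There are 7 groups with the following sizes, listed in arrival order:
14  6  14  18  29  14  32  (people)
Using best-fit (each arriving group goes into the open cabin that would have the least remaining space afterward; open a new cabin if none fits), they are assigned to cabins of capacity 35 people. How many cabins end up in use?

4

  14 → cabin 1 (new)  [load 14/35]
  6 → cabin 1  [load 20/35]
  14 → cabin 1  [load 34/35]
  18 → cabin 2 (new)  [load 18/35]
  29 → cabin 3 (new)  [load 29/35]
  14 → cabin 2  [load 32/35]
  32 → cabin 4 (new)  [load 32/35]
4 cabins opened.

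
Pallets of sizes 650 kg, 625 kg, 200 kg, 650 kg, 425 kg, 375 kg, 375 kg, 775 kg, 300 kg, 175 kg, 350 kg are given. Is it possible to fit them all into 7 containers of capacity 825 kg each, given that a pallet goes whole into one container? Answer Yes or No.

A valid assignment using 7 containers:
  container 1: 775 = 775
  container 2: 650 + 175 = 825
  container 3: 650 = 650
  container 4: 625 + 200 = 825
  container 5: 425 + 375 = 800
  container 6: 375 + 350 = 725
  container 7: 300 = 300
Every load is within 825 kg, so 7 containers suffice.

Yes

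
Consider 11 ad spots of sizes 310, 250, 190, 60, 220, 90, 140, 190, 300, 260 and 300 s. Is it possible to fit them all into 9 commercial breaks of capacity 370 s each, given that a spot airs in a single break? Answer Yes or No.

Yes

A valid assignment using 8 commercial breaks:
  break 1: 310 + 60 = 370
  break 2: 300 = 300
  break 3: 300 = 300
  break 4: 260 + 90 = 350
  break 5: 250 = 250
  break 6: 220 + 140 = 360
  break 7: 190 = 190
  break 8: 190 = 190
That uses only 8 ≤ 9, so 9 commercial breaks are enough.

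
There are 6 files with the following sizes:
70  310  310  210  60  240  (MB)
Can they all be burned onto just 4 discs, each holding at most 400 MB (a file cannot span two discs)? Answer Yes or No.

A valid assignment using 4 discs:
  disc 1: 310 + 70 = 380
  disc 2: 310 + 60 = 370
  disc 3: 240 = 240
  disc 4: 210 = 210
Every load is within 400 MB, so 4 discs suffice.

Yes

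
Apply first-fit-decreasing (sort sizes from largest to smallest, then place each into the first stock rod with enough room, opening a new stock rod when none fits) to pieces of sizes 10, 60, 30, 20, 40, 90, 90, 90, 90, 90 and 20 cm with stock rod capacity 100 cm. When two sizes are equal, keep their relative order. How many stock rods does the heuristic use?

7

Sorted descending: 90, 90, 90, 90, 90, 60, 40, 30, 20, 20, 10.
  90 → stock rod 1 (new)  [load 90/100]
  90 → stock rod 2 (new)  [load 90/100]
  90 → stock rod 3 (new)  [load 90/100]
  90 → stock rod 4 (new)  [load 90/100]
  90 → stock rod 5 (new)  [load 90/100]
  60 → stock rod 6 (new)  [load 60/100]
  40 → stock rod 6  [load 100/100]
  30 → stock rod 7 (new)  [load 30/100]
  20 → stock rod 7  [load 50/100]
  20 → stock rod 7  [load 70/100]
  10 → stock rod 1  [load 100/100]
7 stock rods opened.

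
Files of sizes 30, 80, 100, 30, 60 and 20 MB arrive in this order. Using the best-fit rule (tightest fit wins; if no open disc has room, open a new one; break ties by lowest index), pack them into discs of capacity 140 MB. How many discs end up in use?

3

  30 → disc 1 (new)  [load 30/140]
  80 → disc 1  [load 110/140]
  100 → disc 2 (new)  [load 100/140]
  30 → disc 1  [load 140/140]
  60 → disc 3 (new)  [load 60/140]
  20 → disc 2  [load 120/140]
3 discs opened.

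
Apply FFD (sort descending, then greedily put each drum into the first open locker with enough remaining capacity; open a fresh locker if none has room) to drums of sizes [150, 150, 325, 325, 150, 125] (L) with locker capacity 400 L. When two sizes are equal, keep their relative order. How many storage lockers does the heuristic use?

Sorted descending: 325, 325, 150, 150, 150, 125.
  325 → locker 1 (new)  [load 325/400]
  325 → locker 2 (new)  [load 325/400]
  150 → locker 3 (new)  [load 150/400]
  150 → locker 3  [load 300/400]
  150 → locker 4 (new)  [load 150/400]
  125 → locker 4  [load 275/400]
4 storage lockers opened.

4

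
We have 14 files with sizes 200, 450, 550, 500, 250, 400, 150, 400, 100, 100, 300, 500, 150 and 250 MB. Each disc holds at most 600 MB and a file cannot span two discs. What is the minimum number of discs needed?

8

Total = 550 + 500 + 500 + 450 + 400 + 400 + 300 + 250 + 250 + 200 + 150 + 150 + 100 + 100 = 4300 MB.
Lower bound: ⌈4300/600⌉ = 8 discs.
A packing using 8 discs:
  disc 1: 550 = 550
  disc 2: 500 + 100 = 600
  disc 3: 500 + 100 = 600
  disc 4: 450 + 150 = 600
  disc 5: 400 + 200 = 600
  disc 6: 400 + 150 = 550
  disc 7: 300 + 250 = 550
  disc 8: 250 = 250
This matches the lower bound, so 8 is optimal.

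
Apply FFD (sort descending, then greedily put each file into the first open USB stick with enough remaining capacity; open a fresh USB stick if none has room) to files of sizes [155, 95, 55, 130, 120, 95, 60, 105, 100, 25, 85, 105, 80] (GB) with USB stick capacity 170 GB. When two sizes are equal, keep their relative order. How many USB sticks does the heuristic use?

Sorted descending: 155, 130, 120, 105, 105, 100, 95, 95, 85, 80, 60, 55, 25.
  155 → USB stick 1 (new)  [load 155/170]
  130 → USB stick 2 (new)  [load 130/170]
  120 → USB stick 3 (new)  [load 120/170]
  105 → USB stick 4 (new)  [load 105/170]
  105 → USB stick 5 (new)  [load 105/170]
  100 → USB stick 6 (new)  [load 100/170]
  95 → USB stick 7 (new)  [load 95/170]
  95 → USB stick 8 (new)  [load 95/170]
  85 → USB stick 9 (new)  [load 85/170]
  80 → USB stick 9  [load 165/170]
  60 → USB stick 4  [load 165/170]
  55 → USB stick 5  [load 160/170]
  25 → USB stick 2  [load 155/170]
9 USB sticks opened.

9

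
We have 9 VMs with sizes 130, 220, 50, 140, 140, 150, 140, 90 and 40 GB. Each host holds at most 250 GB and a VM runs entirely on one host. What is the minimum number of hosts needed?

Total = 220 + 150 + 140 + 140 + 140 + 130 + 90 + 50 + 40 = 1100 GB.
Lower bound: ⌈1100/250⌉ = 5 hosts.
Also, 6 VMs each exceed 125 GB, and no two of those can share a host, so at least 6 hosts are needed.
A packing using 6 hosts:
  host 1: 220 = 220
  host 2: 150 + 90 = 240
  host 3: 140 + 50 + 40 = 230
  host 4: 140 = 140
  host 5: 140 = 140
  host 6: 130 = 130
This matches the lower bound, so 6 is optimal.

6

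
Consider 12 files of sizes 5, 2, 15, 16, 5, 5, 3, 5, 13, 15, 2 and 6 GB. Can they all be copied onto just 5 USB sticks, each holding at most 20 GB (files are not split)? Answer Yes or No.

Yes

A valid assignment using 5 USB sticks:
  USB stick 1: 16 + 3 = 19
  USB stick 2: 15 + 5 = 20
  USB stick 3: 15 + 5 = 20
  USB stick 4: 13 + 6 = 19
  USB stick 5: 5 + 5 + 2 + 2 = 14
Every load is within 20 GB, so 5 USB sticks suffice.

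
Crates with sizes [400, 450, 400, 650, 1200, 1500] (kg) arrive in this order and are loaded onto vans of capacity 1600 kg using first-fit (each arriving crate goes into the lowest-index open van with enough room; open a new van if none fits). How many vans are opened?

4

  400 → van 1 (new)  [load 400/1600]
  450 → van 1  [load 850/1600]
  400 → van 1  [load 1250/1600]
  650 → van 2 (new)  [load 650/1600]
  1200 → van 3 (new)  [load 1200/1600]
  1500 → van 4 (new)  [load 1500/1600]
4 vans opened.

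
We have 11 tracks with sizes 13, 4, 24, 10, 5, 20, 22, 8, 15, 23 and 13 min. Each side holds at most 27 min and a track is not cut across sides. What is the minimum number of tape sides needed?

7

Total = 24 + 23 + 22 + 20 + 15 + 13 + 13 + 10 + 8 + 5 + 4 = 157 min.
Lower bound: ⌈157/27⌉ = 6 tape sides.
A packing using 7 tape sides:
  side 1: 24 = 24
  side 2: 23 + 4 = 27
  side 3: 22 + 5 = 27
  side 4: 20 = 20
  side 5: 15 + 10 = 25
  side 6: 13 + 13 = 26
  side 7: 8 = 8
No arrangement into 6 tape sides stays within capacity, so 7 is optimal.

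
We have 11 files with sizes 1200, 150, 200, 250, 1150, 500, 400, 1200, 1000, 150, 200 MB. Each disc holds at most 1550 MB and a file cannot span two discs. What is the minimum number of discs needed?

5

Total = 1200 + 1200 + 1150 + 1000 + 500 + 400 + 250 + 200 + 200 + 150 + 150 = 6400 MB.
Lower bound: ⌈6400/1550⌉ = 5 discs.
A packing using 5 discs:
  disc 1: 1200 + 250 = 1450
  disc 2: 1200 + 200 + 150 = 1550
  disc 3: 1150 + 400 = 1550
  disc 4: 1000 + 500 = 1500
  disc 5: 200 + 150 = 350
This matches the lower bound, so 5 is optimal.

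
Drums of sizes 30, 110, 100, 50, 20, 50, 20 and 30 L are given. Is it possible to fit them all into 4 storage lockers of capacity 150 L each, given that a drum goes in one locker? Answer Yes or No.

A valid assignment using 3 storage lockers:
  locker 1: 110 + 30 = 140
  locker 2: 100 + 50 = 150
  locker 3: 50 + 30 + 20 + 20 = 120
That uses only 3 ≤ 4, so 4 storage lockers are enough.

Yes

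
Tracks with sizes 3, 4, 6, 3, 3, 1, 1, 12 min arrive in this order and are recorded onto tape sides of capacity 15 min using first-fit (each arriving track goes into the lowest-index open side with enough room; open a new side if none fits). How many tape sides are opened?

  3 → side 1 (new)  [load 3/15]
  4 → side 1  [load 7/15]
  6 → side 1  [load 13/15]
  3 → side 2 (new)  [load 3/15]
  3 → side 2  [load 6/15]
  1 → side 1  [load 14/15]
  1 → side 1  [load 15/15]
  12 → side 3 (new)  [load 12/15]
3 tape sides opened.

3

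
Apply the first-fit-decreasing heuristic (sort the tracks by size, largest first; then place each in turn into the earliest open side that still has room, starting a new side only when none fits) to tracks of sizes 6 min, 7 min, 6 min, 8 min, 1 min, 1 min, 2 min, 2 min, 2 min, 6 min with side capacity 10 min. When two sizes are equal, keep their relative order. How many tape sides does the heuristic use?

Sorted descending: 8, 7, 6, 6, 6, 2, 2, 2, 1, 1.
  8 → side 1 (new)  [load 8/10]
  7 → side 2 (new)  [load 7/10]
  6 → side 3 (new)  [load 6/10]
  6 → side 4 (new)  [load 6/10]
  6 → side 5 (new)  [load 6/10]
  2 → side 1  [load 10/10]
  2 → side 2  [load 9/10]
  2 → side 3  [load 8/10]
  1 → side 2  [load 10/10]
  1 → side 3  [load 9/10]
5 tape sides opened.

5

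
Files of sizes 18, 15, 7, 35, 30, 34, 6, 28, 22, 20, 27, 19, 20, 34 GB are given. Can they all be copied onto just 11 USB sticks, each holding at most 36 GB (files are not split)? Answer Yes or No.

Yes

A valid assignment using 11 USB sticks:
  USB stick 1: 35 = 35
  USB stick 2: 34 = 34
  USB stick 3: 34 = 34
  USB stick 4: 30 + 6 = 36
  USB stick 5: 28 + 7 = 35
  USB stick 6: 27 = 27
  USB stick 7: 22 = 22
  USB stick 8: 20 + 15 = 35
  USB stick 9: 20 = 20
  USB stick 10: 19 = 19
  USB stick 11: 18 = 18
Every load is within 36 GB, so 11 USB sticks suffice.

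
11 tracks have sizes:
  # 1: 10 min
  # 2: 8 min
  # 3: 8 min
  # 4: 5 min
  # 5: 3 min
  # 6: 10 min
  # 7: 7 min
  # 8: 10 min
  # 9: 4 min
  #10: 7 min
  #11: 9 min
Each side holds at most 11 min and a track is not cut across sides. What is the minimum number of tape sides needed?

Total = 10 + 10 + 10 + 9 + 8 + 8 + 7 + 7 + 5 + 4 + 3 = 81 min.
Lower bound: ⌈81/11⌉ = 8 tape sides.
A packing using 9 tape sides:
  side 1: 10 = 10
  side 2: 10 = 10
  side 3: 10 = 10
  side 4: 9 = 9
  side 5: 8 + 3 = 11
  side 6: 8 = 8
  side 7: 7 + 4 = 11
  side 8: 7 = 7
  side 9: 5 = 5
No arrangement into 8 tape sides stays within capacity, so 9 is optimal.

9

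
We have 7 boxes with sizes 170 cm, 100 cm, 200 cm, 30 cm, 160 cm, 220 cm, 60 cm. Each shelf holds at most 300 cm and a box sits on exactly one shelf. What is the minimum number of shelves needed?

4

Total = 220 + 200 + 170 + 160 + 100 + 60 + 30 = 940 cm.
Lower bound: ⌈940/300⌉ = 4 shelves.
A packing using 4 shelves:
  shelf 1: 220 + 60 = 280
  shelf 2: 200 + 100 = 300
  shelf 3: 170 + 30 = 200
  shelf 4: 160 = 160
This matches the lower bound, so 4 is optimal.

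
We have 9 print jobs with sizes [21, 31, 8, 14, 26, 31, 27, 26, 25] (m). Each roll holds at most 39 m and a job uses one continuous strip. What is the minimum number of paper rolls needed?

Total = 31 + 31 + 27 + 26 + 26 + 25 + 21 + 14 + 8 = 209 m.
Lower bound: ⌈209/39⌉ = 6 paper rolls.
Also, 7 print jobs each exceed 39/2 m, and no two of those can share a roll, so at least 7 paper rolls are needed.
A packing using 7 paper rolls:
  roll 1: 31 + 8 = 39
  roll 2: 31 = 31
  roll 3: 27 = 27
  roll 4: 26 = 26
  roll 5: 26 = 26
  roll 6: 25 + 14 = 39
  roll 7: 21 = 21
This matches the lower bound, so 7 is optimal.

7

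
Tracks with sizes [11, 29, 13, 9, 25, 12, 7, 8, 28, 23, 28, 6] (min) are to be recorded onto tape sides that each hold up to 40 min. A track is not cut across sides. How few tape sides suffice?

Total = 29 + 28 + 28 + 25 + 23 + 13 + 12 + 11 + 9 + 8 + 7 + 6 = 199 min.
Lower bound: ⌈199/40⌉ = 5 tape sides.
A packing using 6 tape sides:
  side 1: 29 + 11 = 40
  side 2: 28 + 12 = 40
  side 3: 28 + 9 = 37
  side 4: 25 + 13 = 38
  side 5: 23 + 8 + 7 = 38
  side 6: 6 = 6
No arrangement into 5 tape sides stays within capacity, so 6 is optimal.

6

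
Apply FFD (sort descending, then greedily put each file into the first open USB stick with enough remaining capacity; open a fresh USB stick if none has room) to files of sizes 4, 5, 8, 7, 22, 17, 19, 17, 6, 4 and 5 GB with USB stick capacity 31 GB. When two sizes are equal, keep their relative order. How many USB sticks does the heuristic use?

Sorted descending: 22, 19, 17, 17, 8, 7, 6, 5, 5, 4, 4.
  22 → USB stick 1 (new)  [load 22/31]
  19 → USB stick 2 (new)  [load 19/31]
  17 → USB stick 3 (new)  [load 17/31]
  17 → USB stick 4 (new)  [load 17/31]
  8 → USB stick 1  [load 30/31]
  7 → USB stick 2  [load 26/31]
  6 → USB stick 3  [load 23/31]
  5 → USB stick 2  [load 31/31]
  5 → USB stick 3  [load 28/31]
  4 → USB stick 4  [load 21/31]
  4 → USB stick 4  [load 25/31]
4 USB sticks opened.

4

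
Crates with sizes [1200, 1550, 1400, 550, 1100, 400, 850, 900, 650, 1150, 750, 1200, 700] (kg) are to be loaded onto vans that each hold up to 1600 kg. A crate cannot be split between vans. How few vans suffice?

Total = 1550 + 1400 + 1200 + 1200 + 1150 + 1100 + 900 + 850 + 750 + 700 + 650 + 550 + 400 = 12400 kg.
Lower bound: ⌈12400/1600⌉ = 8 vans.
A packing using 9 vans:
  van 1: 1550 = 1550
  van 2: 1400 = 1400
  van 3: 1200 + 400 = 1600
  van 4: 1200 = 1200
  van 5: 1150 = 1150
  van 6: 1100 = 1100
  van 7: 900 + 700 = 1600
  van 8: 850 + 750 = 1600
  van 9: 650 + 550 = 1200
No arrangement into 8 vans stays within capacity, so 9 is optimal.

9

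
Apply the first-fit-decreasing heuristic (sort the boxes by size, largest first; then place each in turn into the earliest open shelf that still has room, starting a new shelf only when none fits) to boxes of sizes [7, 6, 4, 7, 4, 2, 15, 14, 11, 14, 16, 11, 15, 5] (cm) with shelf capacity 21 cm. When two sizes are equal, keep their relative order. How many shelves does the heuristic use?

Sorted descending: 16, 15, 15, 14, 14, 11, 11, 7, 7, 6, 5, 4, 4, 2.
  16 → shelf 1 (new)  [load 16/21]
  15 → shelf 2 (new)  [load 15/21]
  15 → shelf 3 (new)  [load 15/21]
  14 → shelf 4 (new)  [load 14/21]
  14 → shelf 5 (new)  [load 14/21]
  11 → shelf 6 (new)  [load 11/21]
  11 → shelf 7 (new)  [load 11/21]
  7 → shelf 4  [load 21/21]
  7 → shelf 5  [load 21/21]
  6 → shelf 2  [load 21/21]
  5 → shelf 1  [load 21/21]
  4 → shelf 3  [load 19/21]
  4 → shelf 6  [load 15/21]
  2 → shelf 3  [load 21/21]
7 shelves opened.

7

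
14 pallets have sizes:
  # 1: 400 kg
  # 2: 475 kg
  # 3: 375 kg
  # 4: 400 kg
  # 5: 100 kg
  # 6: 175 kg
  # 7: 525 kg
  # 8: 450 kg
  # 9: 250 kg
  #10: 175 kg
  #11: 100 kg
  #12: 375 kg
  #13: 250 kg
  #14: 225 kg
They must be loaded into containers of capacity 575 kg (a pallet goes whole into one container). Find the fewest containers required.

9

Total = 525 + 475 + 450 + 400 + 400 + 375 + 375 + 250 + 250 + 225 + 175 + 175 + 100 + 100 = 4275 kg.
Lower bound: ⌈4275/575⌉ = 8 containers.
A packing using 9 containers:
  container 1: 525 = 525
  container 2: 475 + 100 = 575
  container 3: 450 + 100 = 550
  container 4: 400 + 175 = 575
  container 5: 400 + 175 = 575
  container 6: 375 = 375
  container 7: 375 = 375
  container 8: 250 + 250 = 500
  container 9: 225 = 225
No arrangement into 8 containers stays within capacity, so 9 is optimal.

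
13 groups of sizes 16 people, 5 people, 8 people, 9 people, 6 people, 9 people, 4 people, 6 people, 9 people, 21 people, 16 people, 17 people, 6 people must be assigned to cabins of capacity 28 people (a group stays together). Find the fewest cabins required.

5

Total = 21 + 17 + 16 + 16 + 9 + 9 + 9 + 8 + 6 + 6 + 6 + 5 + 4 = 132 people.
Lower bound: ⌈132/28⌉ = 5 cabins.
A packing using 5 cabins:
  cabin 1: 21 + 6 = 27
  cabin 2: 17 + 9 = 26
  cabin 3: 16 + 9 = 25
  cabin 4: 16 + 8 + 4 = 28
  cabin 5: 9 + 6 + 6 + 5 = 26
This matches the lower bound, so 5 is optimal.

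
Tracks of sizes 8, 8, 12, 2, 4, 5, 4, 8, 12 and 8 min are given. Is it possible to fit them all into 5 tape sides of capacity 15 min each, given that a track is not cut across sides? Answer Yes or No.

Total = 71 min; ⌈71/15⌉ = 5.
6 tracks each exceed half the capacity and cannot share a side, forcing at least 6 tape sides.
At least 6 tape sides are required, but only 5 are allowed.

No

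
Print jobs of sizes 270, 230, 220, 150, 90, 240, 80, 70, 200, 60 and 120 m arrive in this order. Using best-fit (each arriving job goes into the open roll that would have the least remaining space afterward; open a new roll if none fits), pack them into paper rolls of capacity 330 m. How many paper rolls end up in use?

6

  270 → roll 1 (new)  [load 270/330]
  230 → roll 2 (new)  [load 230/330]
  220 → roll 3 (new)  [load 220/330]
  150 → roll 4 (new)  [load 150/330]
  90 → roll 2  [load 320/330]
  240 → roll 5 (new)  [load 240/330]
  80 → roll 5  [load 320/330]
  70 → roll 3  [load 290/330]
  200 → roll 6 (new)  [load 200/330]
  60 → roll 1  [load 330/330]
  120 → roll 6  [load 320/330]
6 paper rolls opened.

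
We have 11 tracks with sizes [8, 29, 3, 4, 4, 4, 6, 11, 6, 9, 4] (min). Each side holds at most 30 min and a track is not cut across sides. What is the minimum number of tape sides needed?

3

Total = 29 + 11 + 9 + 8 + 6 + 6 + 4 + 4 + 4 + 4 + 3 = 88 min.
Lower bound: ⌈88/30⌉ = 3 tape sides.
A packing using 3 tape sides:
  side 1: 29 = 29
  side 2: 11 + 9 + 6 + 4 = 30
  side 3: 8 + 6 + 4 + 4 + 4 + 3 = 29
This matches the lower bound, so 3 is optimal.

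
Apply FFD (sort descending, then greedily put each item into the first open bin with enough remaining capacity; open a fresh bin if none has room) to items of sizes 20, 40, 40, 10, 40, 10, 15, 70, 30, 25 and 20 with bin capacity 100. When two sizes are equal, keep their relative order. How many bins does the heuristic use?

Sorted descending: 70, 40, 40, 40, 30, 25, 20, 20, 15, 10, 10.
  70 → bin 1 (new)  [load 70/100]
  40 → bin 2 (new)  [load 40/100]
  40 → bin 2  [load 80/100]
  40 → bin 3 (new)  [load 40/100]
  30 → bin 1  [load 100/100]
  25 → bin 3  [load 65/100]
  20 → bin 2  [load 100/100]
  20 → bin 3  [load 85/100]
  15 → bin 3  [load 100/100]
  10 → bin 4 (new)  [load 10/100]
  10 → bin 4  [load 20/100]
4 bins opened.

4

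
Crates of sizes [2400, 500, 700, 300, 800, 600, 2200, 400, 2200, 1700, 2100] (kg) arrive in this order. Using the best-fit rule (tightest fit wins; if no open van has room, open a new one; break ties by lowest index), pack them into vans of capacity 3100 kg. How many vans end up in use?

6

  2400 → van 1 (new)  [load 2400/3100]
  500 → van 1  [load 2900/3100]
  700 → van 2 (new)  [load 700/3100]
  300 → van 2  [load 1000/3100]
  800 → van 2  [load 1800/3100]
  600 → van 2  [load 2400/3100]
  2200 → van 3 (new)  [load 2200/3100]
  400 → van 2  [load 2800/3100]
  2200 → van 4 (new)  [load 2200/3100]
  1700 → van 5 (new)  [load 1700/3100]
  2100 → van 6 (new)  [load 2100/3100]
6 vans opened.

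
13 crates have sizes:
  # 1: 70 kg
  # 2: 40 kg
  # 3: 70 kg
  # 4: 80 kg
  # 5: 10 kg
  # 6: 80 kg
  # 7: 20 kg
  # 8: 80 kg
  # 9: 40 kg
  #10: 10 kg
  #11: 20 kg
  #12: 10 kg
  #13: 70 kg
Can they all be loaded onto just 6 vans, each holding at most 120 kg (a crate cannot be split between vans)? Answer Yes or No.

A valid assignment using 6 vans:
  van 1: 80 + 40 = 120
  van 2: 80 + 40 = 120
  van 3: 80 + 20 + 20 = 120
  van 4: 70 + 10 + 10 + 10 = 100
  van 5: 70 = 70
  van 6: 70 = 70
Every load is within 120 kg, so 6 vans suffice.

Yes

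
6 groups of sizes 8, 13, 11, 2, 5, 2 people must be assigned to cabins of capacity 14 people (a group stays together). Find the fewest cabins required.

Total = 13 + 11 + 8 + 5 + 2 + 2 = 41 people.
Lower bound: ⌈41/14⌉ = 3 cabins.
A packing using 4 cabins:
  cabin 1: 13 = 13
  cabin 2: 11 + 2 = 13
  cabin 3: 8 + 5 = 13
  cabin 4: 2 = 2
No arrangement into 3 cabins stays within capacity, so 4 is optimal.

4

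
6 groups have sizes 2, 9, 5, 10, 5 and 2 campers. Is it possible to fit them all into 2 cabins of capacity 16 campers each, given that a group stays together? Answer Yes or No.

Total = 33 campers; ⌈33/16⌉ = 3.
At least 3 cabins are required, but only 2 are allowed.

No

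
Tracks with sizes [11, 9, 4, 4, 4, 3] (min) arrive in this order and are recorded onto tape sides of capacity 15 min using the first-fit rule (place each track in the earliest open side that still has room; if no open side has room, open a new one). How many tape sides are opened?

3

  11 → side 1 (new)  [load 11/15]
  9 → side 2 (new)  [load 9/15]
  4 → side 1  [load 15/15]
  4 → side 2  [load 13/15]
  4 → side 3 (new)  [load 4/15]
  3 → side 3  [load 7/15]
3 tape sides opened.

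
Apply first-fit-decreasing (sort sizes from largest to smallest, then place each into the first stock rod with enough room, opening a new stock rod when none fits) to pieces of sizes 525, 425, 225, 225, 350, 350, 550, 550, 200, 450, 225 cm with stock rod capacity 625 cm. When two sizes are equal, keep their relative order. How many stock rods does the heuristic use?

Sorted descending: 550, 550, 525, 450, 425, 350, 350, 225, 225, 225, 200.
  550 → stock rod 1 (new)  [load 550/625]
  550 → stock rod 2 (new)  [load 550/625]
  525 → stock rod 3 (new)  [load 525/625]
  450 → stock rod 4 (new)  [load 450/625]
  425 → stock rod 5 (new)  [load 425/625]
  350 → stock rod 6 (new)  [load 350/625]
  350 → stock rod 7 (new)  [load 350/625]
  225 → stock rod 6  [load 575/625]
  225 → stock rod 7  [load 575/625]
  225 → stock rod 8 (new)  [load 225/625]
  200 → stock rod 5  [load 625/625]
8 stock rods opened.

8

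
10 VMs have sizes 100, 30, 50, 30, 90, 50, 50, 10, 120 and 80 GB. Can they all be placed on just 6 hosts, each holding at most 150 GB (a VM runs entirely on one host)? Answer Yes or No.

A valid assignment using 5 hosts:
  host 1: 120 + 30 = 150
  host 2: 100 + 50 = 150
  host 3: 90 + 50 + 10 = 150
  host 4: 80 + 50 = 130
  host 5: 30 = 30
That uses only 5 ≤ 6, so 6 hosts are enough.

Yes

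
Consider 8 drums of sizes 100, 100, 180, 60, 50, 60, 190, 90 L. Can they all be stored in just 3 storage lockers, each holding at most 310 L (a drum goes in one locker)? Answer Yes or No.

Yes

A valid assignment using 3 storage lockers:
  locker 1: 190 + 100 = 290
  locker 2: 180 + 100 = 280
  locker 3: 90 + 60 + 60 + 50 = 260
Every load is within 310 L, so 3 storage lockers suffice.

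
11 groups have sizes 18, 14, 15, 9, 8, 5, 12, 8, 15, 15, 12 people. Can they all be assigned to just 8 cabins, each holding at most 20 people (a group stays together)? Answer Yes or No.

Yes

A valid assignment using 8 cabins:
  cabin 1: 18 = 18
  cabin 2: 15 + 5 = 20
  cabin 3: 15 = 15
  cabin 4: 15 = 15
  cabin 5: 14 = 14
  cabin 6: 12 + 8 = 20
  cabin 7: 12 + 8 = 20
  cabin 8: 9 = 9
Every load is within 20 people, so 8 cabins suffice.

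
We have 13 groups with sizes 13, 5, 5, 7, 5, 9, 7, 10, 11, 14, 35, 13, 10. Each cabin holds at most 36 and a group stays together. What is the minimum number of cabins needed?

Total = 35 + 14 + 13 + 13 + 11 + 10 + 10 + 9 + 7 + 7 + 5 + 5 + 5 = 144.
Lower bound: ⌈144/36⌉ = 4 cabins.
A packing using 5 cabins:
  cabin 1: 35 = 35
  cabin 2: 14 + 13 + 9 = 36
  cabin 3: 13 + 11 + 10 = 34
  cabin 4: 10 + 7 + 7 + 5 + 5 = 34
  cabin 5: 5 = 5
No arrangement into 4 cabins stays within capacity, so 5 is optimal.

5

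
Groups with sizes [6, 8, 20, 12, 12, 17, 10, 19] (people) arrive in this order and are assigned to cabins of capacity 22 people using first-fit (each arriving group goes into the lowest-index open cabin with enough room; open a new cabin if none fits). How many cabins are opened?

  6 → cabin 1 (new)  [load 6/22]
  8 → cabin 1  [load 14/22]
  20 → cabin 2 (new)  [load 20/22]
  12 → cabin 3 (new)  [load 12/22]
  12 → cabin 4 (new)  [load 12/22]
  17 → cabin 5 (new)  [load 17/22]
  10 → cabin 3  [load 22/22]
  19 → cabin 6 (new)  [load 19/22]
6 cabins opened.

6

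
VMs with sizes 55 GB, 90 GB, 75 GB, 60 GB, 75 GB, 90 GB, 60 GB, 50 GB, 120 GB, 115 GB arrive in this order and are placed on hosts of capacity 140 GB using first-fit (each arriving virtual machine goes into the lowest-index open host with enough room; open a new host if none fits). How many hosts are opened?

  55 → host 1 (new)  [load 55/140]
  90 → host 2 (new)  [load 90/140]
  75 → host 1  [load 130/140]
  60 → host 3 (new)  [load 60/140]
  75 → host 3  [load 135/140]
  90 → host 4 (new)  [load 90/140]
  60 → host 5 (new)  [load 60/140]
  50 → host 2  [load 140/140]
  120 → host 6 (new)  [load 120/140]
  115 → host 7 (new)  [load 115/140]
7 hosts opened.

7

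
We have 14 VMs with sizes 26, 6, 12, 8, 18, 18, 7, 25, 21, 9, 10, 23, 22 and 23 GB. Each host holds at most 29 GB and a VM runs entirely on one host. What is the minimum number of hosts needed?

Total = 26 + 25 + 23 + 23 + 22 + 21 + 18 + 18 + 12 + 10 + 9 + 8 + 7 + 6 = 228 GB.
Lower bound: ⌈228/29⌉ = 8 hosts.
A packing using 9 hosts:
  host 1: 26 = 26
  host 2: 25 = 25
  host 3: 23 + 6 = 29
  host 4: 23 = 23
  host 5: 22 + 7 = 29
  host 6: 21 + 8 = 29
  host 7: 18 + 10 = 28
  host 8: 18 + 9 = 27
  host 9: 12 = 12
No arrangement into 8 hosts stays within capacity, so 9 is optimal.

9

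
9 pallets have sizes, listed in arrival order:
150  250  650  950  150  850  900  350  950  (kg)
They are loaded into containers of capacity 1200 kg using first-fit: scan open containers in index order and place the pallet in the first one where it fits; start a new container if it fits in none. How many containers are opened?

5

  150 → container 1 (new)  [load 150/1200]
  250 → container 1  [load 400/1200]
  650 → container 1  [load 1050/1200]
  950 → container 2 (new)  [load 950/1200]
  150 → container 1  [load 1200/1200]
  850 → container 3 (new)  [load 850/1200]
  900 → container 4 (new)  [load 900/1200]
  350 → container 3  [load 1200/1200]
  950 → container 5 (new)  [load 950/1200]
5 containers opened.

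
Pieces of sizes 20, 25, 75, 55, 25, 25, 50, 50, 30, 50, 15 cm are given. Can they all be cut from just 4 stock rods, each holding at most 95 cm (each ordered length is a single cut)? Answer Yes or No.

Total = 420 cm; ⌈420/95⌉ = 5.
At least 5 stock rods are required, but only 4 are allowed.

No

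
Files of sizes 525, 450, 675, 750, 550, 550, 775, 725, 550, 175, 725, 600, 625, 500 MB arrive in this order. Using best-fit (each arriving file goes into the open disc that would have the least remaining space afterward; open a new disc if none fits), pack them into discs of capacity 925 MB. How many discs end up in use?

  525 → disc 1 (new)  [load 525/925]
  450 → disc 2 (new)  [load 450/925]
  675 → disc 3 (new)  [load 675/925]
  750 → disc 4 (new)  [load 750/925]
  550 → disc 5 (new)  [load 550/925]
  550 → disc 6 (new)  [load 550/925]
  775 → disc 7 (new)  [load 775/925]
  725 → disc 8 (new)  [load 725/925]
  550 → disc 9 (new)  [load 550/925]
  175 → disc 4  [load 925/925]
  725 → disc 10 (new)  [load 725/925]
  600 → disc 11 (new)  [load 600/925]
  625 → disc 12 (new)  [load 625/925]
  500 → disc 13 (new)  [load 500/925]
13 discs opened.

13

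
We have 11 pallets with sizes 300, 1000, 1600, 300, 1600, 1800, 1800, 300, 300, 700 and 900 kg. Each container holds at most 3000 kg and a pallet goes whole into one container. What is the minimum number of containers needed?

Total = 1800 + 1800 + 1600 + 1600 + 1000 + 900 + 700 + 300 + 300 + 300 + 300 = 10600 kg.
Lower bound: ⌈10600/3000⌉ = 4 containers.
A packing using 4 containers:
  container 1: 1800 + 1000 = 2800
  container 2: 1800 + 900 + 300 = 3000
  container 3: 1600 + 700 + 300 + 300 = 2900
  container 4: 1600 + 300 = 1900
This matches the lower bound, so 4 is optimal.

4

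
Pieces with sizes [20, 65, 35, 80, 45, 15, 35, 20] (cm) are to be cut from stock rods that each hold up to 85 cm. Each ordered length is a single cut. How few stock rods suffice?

Total = 80 + 65 + 45 + 35 + 35 + 20 + 20 + 15 = 315 cm.
Lower bound: ⌈315/85⌉ = 4 stock rods.
A packing using 4 stock rods:
  stock rod 1: 80 = 80
  stock rod 2: 65 + 20 = 85
  stock rod 3: 45 + 35 = 80
  stock rod 4: 35 + 20 + 15 = 70
This matches the lower bound, so 4 is optimal.

4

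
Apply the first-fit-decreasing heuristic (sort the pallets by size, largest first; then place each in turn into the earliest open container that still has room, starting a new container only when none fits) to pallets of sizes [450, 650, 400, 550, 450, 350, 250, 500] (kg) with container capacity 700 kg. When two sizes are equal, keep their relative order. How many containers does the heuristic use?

Sorted descending: 650, 550, 500, 450, 450, 400, 350, 250.
  650 → container 1 (new)  [load 650/700]
  550 → container 2 (new)  [load 550/700]
  500 → container 3 (new)  [load 500/700]
  450 → container 4 (new)  [load 450/700]
  450 → container 5 (new)  [load 450/700]
  400 → container 6 (new)  [load 400/700]
  350 → container 7 (new)  [load 350/700]
  250 → container 4  [load 700/700]
7 containers opened.

7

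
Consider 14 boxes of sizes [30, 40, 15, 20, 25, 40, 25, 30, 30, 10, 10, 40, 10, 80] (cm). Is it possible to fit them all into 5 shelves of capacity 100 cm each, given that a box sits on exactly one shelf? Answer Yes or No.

A valid assignment using 5 shelves:
  shelf 1: 80 + 20 = 100
  shelf 2: 40 + 40 + 15 = 95
  shelf 3: 40 + 30 + 30 = 100
  shelf 4: 30 + 25 + 25 + 10 + 10 = 100
  shelf 5: 10 = 10
Every load is within 100 cm, so 5 shelves suffice.

Yes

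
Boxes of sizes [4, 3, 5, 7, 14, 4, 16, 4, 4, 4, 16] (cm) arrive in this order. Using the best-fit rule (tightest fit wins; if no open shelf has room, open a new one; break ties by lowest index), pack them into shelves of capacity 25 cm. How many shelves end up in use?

4

  4 → shelf 1 (new)  [load 4/25]
  3 → shelf 1  [load 7/25]
  5 → shelf 1  [load 12/25]
  7 → shelf 1  [load 19/25]
  14 → shelf 2 (new)  [load 14/25]
  4 → shelf 1  [load 23/25]
  16 → shelf 3 (new)  [load 16/25]
  4 → shelf 3  [load 20/25]
  4 → shelf 3  [load 24/25]
  4 → shelf 2  [load 18/25]
  16 → shelf 4 (new)  [load 16/25]
4 shelves opened.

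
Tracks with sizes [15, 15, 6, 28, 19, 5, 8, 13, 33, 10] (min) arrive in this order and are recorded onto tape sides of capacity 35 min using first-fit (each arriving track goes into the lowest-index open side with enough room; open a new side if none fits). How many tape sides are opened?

5

  15 → side 1 (new)  [load 15/35]
  15 → side 1  [load 30/35]
  6 → side 2 (new)  [load 6/35]
  28 → side 2  [load 34/35]
  19 → side 3 (new)  [load 19/35]
  5 → side 1  [load 35/35]
  8 → side 3  [load 27/35]
  13 → side 4 (new)  [load 13/35]
  33 → side 5 (new)  [load 33/35]
  10 → side 4  [load 23/35]
5 tape sides opened.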